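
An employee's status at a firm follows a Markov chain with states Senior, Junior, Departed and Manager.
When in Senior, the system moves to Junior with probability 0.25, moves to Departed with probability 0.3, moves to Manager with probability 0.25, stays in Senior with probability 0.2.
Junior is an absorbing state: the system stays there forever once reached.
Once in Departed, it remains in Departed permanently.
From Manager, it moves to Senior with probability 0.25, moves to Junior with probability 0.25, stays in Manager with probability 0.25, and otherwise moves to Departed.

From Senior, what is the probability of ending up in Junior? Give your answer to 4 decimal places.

0.4651

Let h(s) be the probability of absorption at Junior starting from transient state s. Then h(Junior) = 1 and h(Departed) = 0. By first-step analysis:
h(Senior) = 0.2·h(Senior) + 0.25·1 + 0.3·0 + 0.25·h(Manager)
h(Manager) = 0.25·h(Senior) + 0.25·1 + 0.25·0 + 0.25·h(Manager)
Solving: h(Senior) = 0.4651, h(Manager) = 0.4884.
Starting from Senior, the probability is 0.4651.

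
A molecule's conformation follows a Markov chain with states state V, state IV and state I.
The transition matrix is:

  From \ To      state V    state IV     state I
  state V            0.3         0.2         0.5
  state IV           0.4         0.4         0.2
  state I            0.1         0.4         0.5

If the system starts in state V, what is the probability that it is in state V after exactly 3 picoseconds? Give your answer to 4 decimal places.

Propagate the distribution vector 3 picoseconds from state V.
After 0 picoseconds: (1.0000, 0.0000, 0.0000)
After 1 picosecond: (0.3000, 0.2000, 0.5000)
After 2 picoseconds: (0.2200, 0.3400, 0.4400)
After 3 picoseconds: (0.2460, 0.3560, 0.3980)
P(in state V after 3 picoseconds) = 0.2460

0.2460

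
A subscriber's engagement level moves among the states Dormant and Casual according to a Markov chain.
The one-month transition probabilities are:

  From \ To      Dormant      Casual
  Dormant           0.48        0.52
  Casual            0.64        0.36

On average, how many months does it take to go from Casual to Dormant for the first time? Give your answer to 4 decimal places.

1.5625

Let t(s) be the expected number of months to first reach Dormant from state s, with t(Dormant) = 0. Conditioning on the first month:
t(Casual) = 1 + 0.36·t(Casual)
Solving: t(Casual) = 1.5625.
Expected months from Casual to Dormant: 1.5625.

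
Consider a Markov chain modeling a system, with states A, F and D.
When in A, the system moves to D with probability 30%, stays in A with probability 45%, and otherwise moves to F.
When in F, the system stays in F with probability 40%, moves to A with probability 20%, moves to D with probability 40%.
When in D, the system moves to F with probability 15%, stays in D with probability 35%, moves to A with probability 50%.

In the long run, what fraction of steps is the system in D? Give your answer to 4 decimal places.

Let the stationary distribution be π with π = πP and π_1 + π_2 + π_3 = 1.
π_1 = 0.45·π_1 + 0.2·π_2 + 0.5·π_3
π_2 = 0.25·π_1 + 0.4·π_2 + 0.15·π_3
Solving with the normalization constraint gives π = (0.4037, 0.2538, 0.3425).
So the stationary probability of D is 0.3425.

0.3425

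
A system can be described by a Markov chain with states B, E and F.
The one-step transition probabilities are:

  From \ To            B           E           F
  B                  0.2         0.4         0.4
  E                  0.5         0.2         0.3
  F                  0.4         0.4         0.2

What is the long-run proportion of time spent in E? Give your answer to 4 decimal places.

0.3333

Let the stationary distribution be π with π = πP and π_1 + π_2 + π_3 = 1.
π_1 = 0.2·π_1 + 0.5·π_2 + 0.4·π_3
π_2 = 0.4·π_1 + 0.2·π_2 + 0.4·π_3
Solving with the normalization constraint gives π = (0.3611, 0.3333, 0.3056).
So the stationary probability of E is 0.3333.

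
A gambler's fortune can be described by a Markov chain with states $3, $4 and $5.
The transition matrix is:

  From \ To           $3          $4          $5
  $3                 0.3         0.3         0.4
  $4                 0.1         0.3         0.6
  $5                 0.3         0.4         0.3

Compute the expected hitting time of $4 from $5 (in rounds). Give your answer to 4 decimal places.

Let t(s) be the expected number of rounds to first reach $4 from state s, with t($4) = 0. Conditioning on the first round:
t($3) = 1 + 0.3·t($3) + 0.4·t($5)
t($5) = 1 + 0.3·t($3) + 0.3·t($5)
Solving: t($3) = 2.9730, t($5) = 2.7027.
Expected rounds from $5 to $4: 2.7027.

2.7027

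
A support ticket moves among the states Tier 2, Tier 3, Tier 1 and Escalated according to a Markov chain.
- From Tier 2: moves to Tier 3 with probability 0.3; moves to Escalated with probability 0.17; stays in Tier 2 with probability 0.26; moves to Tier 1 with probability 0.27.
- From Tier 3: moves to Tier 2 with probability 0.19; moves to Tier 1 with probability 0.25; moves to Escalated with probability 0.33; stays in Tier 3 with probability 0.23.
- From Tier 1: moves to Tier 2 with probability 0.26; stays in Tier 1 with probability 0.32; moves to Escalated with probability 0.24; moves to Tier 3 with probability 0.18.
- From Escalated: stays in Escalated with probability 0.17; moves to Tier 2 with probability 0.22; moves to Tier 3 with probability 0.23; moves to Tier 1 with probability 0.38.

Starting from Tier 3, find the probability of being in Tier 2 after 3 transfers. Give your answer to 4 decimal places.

0.2349

Propagate the distribution vector 3 transfers from Tier 3.
After 0 transfers: (0.0000, 1.0000, 0.0000, 0.0000)
After 1 transfer: (0.1900, 0.2300, 0.2500, 0.3300)
After 2 transfers: (0.2307, 0.2308, 0.3142, 0.2243)
After 3 transfers: (0.2349, 0.2304, 0.3058, 0.2289)
P(in Tier 2 after 3 transfers) = 0.2349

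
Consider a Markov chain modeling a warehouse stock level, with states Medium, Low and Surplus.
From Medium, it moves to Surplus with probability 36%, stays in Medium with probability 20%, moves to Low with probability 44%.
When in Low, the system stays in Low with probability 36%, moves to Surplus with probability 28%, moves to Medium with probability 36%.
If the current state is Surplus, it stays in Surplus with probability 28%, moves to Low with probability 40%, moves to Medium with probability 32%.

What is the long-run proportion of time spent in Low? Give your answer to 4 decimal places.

Let the stationary distribution be π with π = πP and π_1 + π_2 + π_3 = 1.
π_1 = 0.2·π_1 + 0.36·π_2 + 0.32·π_3
π_2 = 0.44·π_1 + 0.36·π_2 + 0.4·π_3
Solving with the normalization constraint gives π = (0.2999, 0.3961, 0.3040).
So the stationary probability of Low is 0.3961.

0.3961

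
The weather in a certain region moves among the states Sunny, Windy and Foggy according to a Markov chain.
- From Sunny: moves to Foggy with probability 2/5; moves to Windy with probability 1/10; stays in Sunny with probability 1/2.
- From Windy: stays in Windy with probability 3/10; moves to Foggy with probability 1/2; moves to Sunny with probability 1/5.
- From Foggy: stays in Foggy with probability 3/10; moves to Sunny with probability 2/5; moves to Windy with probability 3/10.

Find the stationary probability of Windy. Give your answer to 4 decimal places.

Let the stationary distribution be π with π = πP and π_1 + π_2 + π_3 = 1.
π_1 = 0.5·π_1 + 0.2·π_2 + 0.4·π_3
π_2 = 0.1·π_1 + 0.3·π_2 + 0.3·π_3
Solving with the normalization constraint gives π = (0.3953, 0.2209, 0.3837).
So the stationary probability of Windy is 0.2209.

0.2209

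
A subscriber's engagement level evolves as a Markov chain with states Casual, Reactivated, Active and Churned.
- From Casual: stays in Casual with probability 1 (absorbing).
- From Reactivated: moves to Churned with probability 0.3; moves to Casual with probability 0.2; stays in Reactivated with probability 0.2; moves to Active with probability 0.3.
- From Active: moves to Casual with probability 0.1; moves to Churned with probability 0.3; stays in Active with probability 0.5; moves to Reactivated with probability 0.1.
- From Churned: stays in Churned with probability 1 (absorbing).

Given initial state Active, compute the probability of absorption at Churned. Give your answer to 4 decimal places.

Let h(s) be the probability of absorption at Churned starting from transient state s. Then h(Churned) = 1 and h(Casual) = 0. By first-step analysis:
h(Reactivated) = 0.2·0 + 0.2·h(Reactivated) + 0.3·h(Active) + 0.3·1
h(Active) = 0.1·0 + 0.1·h(Reactivated) + 0.5·h(Active) + 0.3·1
Solving: h(Reactivated) = 0.6486, h(Active) = 0.7297.
Starting from Active, the probability is 0.7297.

0.7297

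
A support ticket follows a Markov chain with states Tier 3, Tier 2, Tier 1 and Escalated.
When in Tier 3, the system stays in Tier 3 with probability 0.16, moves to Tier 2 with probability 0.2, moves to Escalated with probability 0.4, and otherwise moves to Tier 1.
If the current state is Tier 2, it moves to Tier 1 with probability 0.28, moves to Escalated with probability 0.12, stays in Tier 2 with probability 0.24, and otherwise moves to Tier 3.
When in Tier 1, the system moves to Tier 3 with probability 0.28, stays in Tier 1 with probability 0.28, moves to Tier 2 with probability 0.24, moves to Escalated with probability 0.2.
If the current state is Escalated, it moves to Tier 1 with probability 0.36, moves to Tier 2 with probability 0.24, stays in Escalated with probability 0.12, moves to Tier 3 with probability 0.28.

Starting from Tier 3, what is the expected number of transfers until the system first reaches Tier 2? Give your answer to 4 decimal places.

4.5031

Let t(s) be the expected number of transfers to first reach Tier 2 from state s, with t(Tier 2) = 0. Conditioning on the first transfer:
t(Tier 3) = 1 + 0.16·t(Tier 3) + 0.24·t(Tier 1) + 0.4·t(Escalated)
t(Tier 1) = 1 + 0.28·t(Tier 3) + 0.28·t(Tier 1) + 0.2·t(Escalated)
t(Escalated) = 1 + 0.28·t(Tier 3) + 0.36·t(Tier 1) + 0.12·t(Escalated)
Solving: t(Tier 3) = 4.5031, t(Tier 1) = 4.3478, t(Escalated) = 4.3478.
Expected transfers from Tier 3 to Tier 2: 4.5031.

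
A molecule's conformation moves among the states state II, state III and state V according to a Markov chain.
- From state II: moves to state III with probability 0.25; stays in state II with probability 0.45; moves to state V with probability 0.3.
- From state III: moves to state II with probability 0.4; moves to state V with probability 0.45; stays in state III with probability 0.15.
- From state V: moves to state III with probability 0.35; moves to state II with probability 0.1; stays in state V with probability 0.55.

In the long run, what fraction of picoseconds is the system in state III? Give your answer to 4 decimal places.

0.2685

Let the stationary distribution be π with π = πP and π_1 + π_2 + π_3 = 1.
π_1 = 0.45·π_1 + 0.4·π_2 + 0.1·π_3
π_2 = 0.25·π_1 + 0.15·π_2 + 0.35·π_3
Solving with the normalization constraint gives π = (0.2778, 0.2685, 0.4537).
So the stationary probability of state III is 0.2685.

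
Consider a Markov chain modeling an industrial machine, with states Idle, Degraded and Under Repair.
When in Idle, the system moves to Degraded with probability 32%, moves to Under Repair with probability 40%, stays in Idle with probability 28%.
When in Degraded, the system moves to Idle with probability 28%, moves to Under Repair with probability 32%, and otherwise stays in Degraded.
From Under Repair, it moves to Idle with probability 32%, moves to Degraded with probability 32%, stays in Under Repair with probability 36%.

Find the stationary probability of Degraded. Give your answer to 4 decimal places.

Let the stationary distribution be π with π = πP and π_1 + π_2 + π_3 = 1.
π_1 = 0.28·π_1 + 0.28·π_2 + 0.32·π_3
π_2 = 0.32·π_1 + 0.4·π_2 + 0.32·π_3
Solving with the normalization constraint gives π = (0.2943, 0.3478, 0.3579).
So the stationary probability of Degraded is 0.3478.

0.3478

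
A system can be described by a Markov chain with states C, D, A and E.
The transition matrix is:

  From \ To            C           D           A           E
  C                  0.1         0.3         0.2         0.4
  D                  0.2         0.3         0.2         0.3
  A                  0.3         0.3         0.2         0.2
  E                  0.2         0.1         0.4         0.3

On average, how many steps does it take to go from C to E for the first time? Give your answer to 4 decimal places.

3.0303

Let t(s) be the expected number of steps to first reach E from state s, with t(E) = 0. Conditioning on the first step:
t(C) = 1 + 0.1·t(C) + 0.3·t(D) + 0.2·t(A)
t(D) = 1 + 0.2·t(C) + 0.3·t(D) + 0.2·t(A)
t(A) = 1 + 0.3·t(C) + 0.3·t(D) + 0.2·t(A)
Solving: t(C) = 3.0303, t(D) = 3.3333, t(A) = 3.6364.
Expected steps from C to E: 3.0303.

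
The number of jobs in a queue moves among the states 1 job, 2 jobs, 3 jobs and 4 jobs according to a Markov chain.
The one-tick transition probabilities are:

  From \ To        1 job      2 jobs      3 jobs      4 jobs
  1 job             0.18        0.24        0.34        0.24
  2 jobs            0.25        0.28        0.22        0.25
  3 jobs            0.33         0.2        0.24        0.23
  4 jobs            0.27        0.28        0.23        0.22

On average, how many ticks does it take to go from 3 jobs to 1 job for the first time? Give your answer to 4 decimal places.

Let t(s) be the expected number of ticks to first reach 1 job from state s, with t(1 job) = 0. Conditioning on the first tick:
t(2 jobs) = 1 + 0.28·t(2 jobs) + 0.22·t(3 jobs) + 0.25·t(4 jobs)
t(3 jobs) = 1 + 0.2·t(2 jobs) + 0.24·t(3 jobs) + 0.23·t(4 jobs)
t(4 jobs) = 1 + 0.28·t(2 jobs) + 0.23·t(3 jobs) + 0.22·t(4 jobs)
Solving: t(2 jobs) = 3.6641, t(3 jobs) = 3.3665, t(4 jobs) = 3.5900.
Expected ticks from 3 jobs to 1 job: 3.3665.

3.3665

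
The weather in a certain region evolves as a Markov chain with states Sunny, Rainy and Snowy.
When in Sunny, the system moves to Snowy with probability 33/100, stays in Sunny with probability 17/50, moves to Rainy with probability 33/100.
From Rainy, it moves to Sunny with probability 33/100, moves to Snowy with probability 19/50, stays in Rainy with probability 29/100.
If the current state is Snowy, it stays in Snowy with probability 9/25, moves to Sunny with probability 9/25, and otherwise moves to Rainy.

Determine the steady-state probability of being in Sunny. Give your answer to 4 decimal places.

0.3441

Let the stationary distribution be π with π = πP and π_1 + π_2 + π_3 = 1.
π_1 = 0.34·π_1 + 0.33·π_2 + 0.36·π_3
π_2 = 0.33·π_1 + 0.29·π_2 + 0.28·π_3
Solving with the normalization constraint gives π = (0.3441, 0.3002, 0.3557).
So the stationary probability of Sunny is 0.3441.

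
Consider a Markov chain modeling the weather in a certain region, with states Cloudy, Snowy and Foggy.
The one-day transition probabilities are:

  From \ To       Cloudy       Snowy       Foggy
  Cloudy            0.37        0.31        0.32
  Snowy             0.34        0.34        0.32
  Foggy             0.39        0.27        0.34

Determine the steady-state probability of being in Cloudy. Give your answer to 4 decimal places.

Let the stationary distribution be π with π = πP and π_1 + π_2 + π_3 = 1.
π_1 = 0.37·π_1 + 0.34·π_2 + 0.39·π_3
π_2 = 0.31·π_1 + 0.34·π_2 + 0.27·π_3
Solving with the normalization constraint gives π = (0.3673, 0.3061, 0.3265).
So the stationary probability of Cloudy is 0.3673.

0.3673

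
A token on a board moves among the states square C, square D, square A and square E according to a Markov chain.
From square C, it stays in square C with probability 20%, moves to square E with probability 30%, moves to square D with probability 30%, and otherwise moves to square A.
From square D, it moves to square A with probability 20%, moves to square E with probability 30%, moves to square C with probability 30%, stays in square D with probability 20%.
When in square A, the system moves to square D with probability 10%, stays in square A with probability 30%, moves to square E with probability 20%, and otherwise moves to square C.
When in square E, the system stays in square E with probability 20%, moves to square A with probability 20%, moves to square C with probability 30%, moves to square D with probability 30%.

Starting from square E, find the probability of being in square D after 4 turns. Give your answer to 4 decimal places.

Propagate the distribution vector 4 turns from square E.
After 0 turns: (0.0000, 0.0000, 0.0000, 1.0000)
After 1 turn: (0.3000, 0.3000, 0.2000, 0.2000)
After 2 turns: (0.2900, 0.2300, 0.2200, 0.2600)
After 3 turns: (0.2930, 0.2330, 0.2220, 0.2520)
After 4 turns: (0.2929, 0.2323, 0.2222, 0.2526)
P(in square D after 4 turns) = 0.2323

0.2323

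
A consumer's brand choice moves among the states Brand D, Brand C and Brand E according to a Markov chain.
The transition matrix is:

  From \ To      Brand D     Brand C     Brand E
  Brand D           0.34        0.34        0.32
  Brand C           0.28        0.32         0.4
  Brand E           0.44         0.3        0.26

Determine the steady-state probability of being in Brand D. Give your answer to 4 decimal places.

0.3534

Let the stationary distribution be π with π = πP and π_1 + π_2 + π_3 = 1.
π_1 = 0.34·π_1 + 0.28·π_2 + 0.44·π_3
π_2 = 0.34·π_1 + 0.32·π_2 + 0.3·π_3
Solving with the normalization constraint gives π = (0.3534, 0.3205, 0.3261).
So the stationary probability of Brand D is 0.3534.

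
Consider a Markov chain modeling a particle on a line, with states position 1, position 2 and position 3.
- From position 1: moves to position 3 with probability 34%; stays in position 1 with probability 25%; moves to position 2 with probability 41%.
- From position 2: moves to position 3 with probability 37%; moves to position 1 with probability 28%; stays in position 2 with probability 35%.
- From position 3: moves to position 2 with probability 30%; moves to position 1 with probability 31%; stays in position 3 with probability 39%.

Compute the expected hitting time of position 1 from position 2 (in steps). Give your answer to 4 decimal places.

3.4326

Let t(s) be the expected number of steps to first reach position 1 from state s, with t(position 1) = 0. Conditioning on the first step:
t(position 2) = 1 + 0.35·t(position 2) + 0.37·t(position 3)
t(position 3) = 1 + 0.3·t(position 2) + 0.39·t(position 3)
Solving: t(position 2) = 3.4326, t(position 3) = 3.3275.
Expected steps from position 2 to position 1: 3.4326.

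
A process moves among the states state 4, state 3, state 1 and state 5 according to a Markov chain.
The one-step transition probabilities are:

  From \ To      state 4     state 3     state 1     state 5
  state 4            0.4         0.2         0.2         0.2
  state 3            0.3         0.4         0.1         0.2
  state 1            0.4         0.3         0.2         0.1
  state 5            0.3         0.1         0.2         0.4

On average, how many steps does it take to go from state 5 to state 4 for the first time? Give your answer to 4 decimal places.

Let t(s) be the expected number of steps to first reach state 4 from state s, with t(state 4) = 0. Conditioning on the first step:
t(state 3) = 1 + 0.4·t(state 3) + 0.1·t(state 1) + 0.2·t(state 5)
t(state 1) = 1 + 0.3·t(state 3) + 0.2·t(state 1) + 0.1·t(state 5)
t(state 5) = 1 + 0.1·t(state 3) + 0.2·t(state 1) + 0.4·t(state 5)
Solving: t(state 3) = 3.1878, t(state 1) = 2.8384, t(state 5) = 3.1441.
Expected steps from state 5 to state 4: 3.1441.

3.1441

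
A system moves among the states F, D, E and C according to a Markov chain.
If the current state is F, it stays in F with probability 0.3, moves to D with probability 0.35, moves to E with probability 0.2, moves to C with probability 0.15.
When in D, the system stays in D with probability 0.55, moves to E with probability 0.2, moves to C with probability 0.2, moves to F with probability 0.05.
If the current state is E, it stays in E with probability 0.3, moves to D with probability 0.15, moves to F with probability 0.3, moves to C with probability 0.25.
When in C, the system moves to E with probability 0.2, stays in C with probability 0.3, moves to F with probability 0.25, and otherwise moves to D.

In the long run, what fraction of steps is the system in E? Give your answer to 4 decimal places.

0.2222

Let the stationary distribution be π with π = πP and π_1 + π_2 + π_3 + π_4 = 1.
π_1 = 0.3·π_1 + 0.05·π_2 + 0.3·π_3 + 0.25·π_4
π_2 = 0.35·π_1 + 0.55·π_2 + 0.15·π_3 + 0.25·π_4
π_3 = 0.2·π_1 + 0.2·π_2 + 0.3·π_3 + 0.2·π_4
Solving with the normalization constraint gives π = (0.2003, 0.3540, 0.2222, 0.2234).
So the stationary probability of E is 0.2222.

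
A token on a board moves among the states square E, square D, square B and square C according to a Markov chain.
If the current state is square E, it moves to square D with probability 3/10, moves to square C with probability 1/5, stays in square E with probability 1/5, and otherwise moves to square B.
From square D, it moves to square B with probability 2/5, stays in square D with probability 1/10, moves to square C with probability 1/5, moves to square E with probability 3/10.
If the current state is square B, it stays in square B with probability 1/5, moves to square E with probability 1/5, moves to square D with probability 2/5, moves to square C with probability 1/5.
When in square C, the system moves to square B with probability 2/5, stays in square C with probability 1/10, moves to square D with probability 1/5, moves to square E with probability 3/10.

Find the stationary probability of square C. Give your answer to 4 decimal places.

0.1818

Let the stationary distribution be π with π = πP and π_1 + π_2 + π_3 + π_4 = 1.
π_1 = 0.2·π_1 + 0.3·π_2 + 0.2·π_3 + 0.3·π_4
π_2 = 0.3·π_1 + 0.1·π_2 + 0.4·π_3 + 0.2·π_4
π_3 = 0.3·π_1 + 0.4·π_2 + 0.2·π_3 + 0.4·π_4
Solving with the normalization constraint gives π = (0.2443, 0.2609, 0.3130, 0.1818).
So the stationary probability of square C is 0.1818.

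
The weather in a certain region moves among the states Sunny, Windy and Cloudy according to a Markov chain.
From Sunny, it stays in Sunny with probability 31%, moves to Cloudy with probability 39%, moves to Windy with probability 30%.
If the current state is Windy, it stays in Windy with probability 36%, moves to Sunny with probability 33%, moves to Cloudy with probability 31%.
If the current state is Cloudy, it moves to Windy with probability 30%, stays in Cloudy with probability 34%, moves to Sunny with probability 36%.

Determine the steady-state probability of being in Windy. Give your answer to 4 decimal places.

0.3191

Let the stationary distribution be π with π = πP and π_1 + π_2 + π_3 = 1.
π_1 = 0.31·π_1 + 0.33·π_2 + 0.36·π_3
π_2 = 0.3·π_1 + 0.36·π_2 + 0.3·π_3
Solving with the normalization constraint gives π = (0.3337, 0.3191, 0.3471).
So the stationary probability of Windy is 0.3191.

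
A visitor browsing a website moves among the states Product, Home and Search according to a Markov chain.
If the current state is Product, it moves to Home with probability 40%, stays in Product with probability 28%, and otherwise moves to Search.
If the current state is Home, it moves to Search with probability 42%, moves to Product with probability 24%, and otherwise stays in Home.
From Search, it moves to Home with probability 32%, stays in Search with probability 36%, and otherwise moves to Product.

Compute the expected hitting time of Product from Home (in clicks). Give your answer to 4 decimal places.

Let t(s) be the expected number of clicks to first reach Product from state s, with t(Product) = 0. Conditioning on the first click:
t(Home) = 1 + 0.34·t(Home) + 0.42·t(Search)
t(Search) = 1 + 0.32·t(Home) + 0.36·t(Search)
Solving: t(Home) = 3.6806, t(Search) = 3.4028.
Expected clicks from Home to Product: 3.6806.

3.6806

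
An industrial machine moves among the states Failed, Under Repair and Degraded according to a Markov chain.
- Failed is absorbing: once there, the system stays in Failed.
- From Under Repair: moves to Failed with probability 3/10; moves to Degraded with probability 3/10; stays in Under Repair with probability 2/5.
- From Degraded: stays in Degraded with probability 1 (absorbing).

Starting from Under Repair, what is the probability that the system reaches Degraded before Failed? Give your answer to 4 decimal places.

0.5000

Let h(s) be the probability of absorption at Degraded starting from transient state s. Then h(Degraded) = 1 and h(Failed) = 0. By first-step analysis:
h(Under Repair) = 0.3·0 + 0.4·h(Under Repair) + 0.3·1
Solving: h(Under Repair) = 0.5000.
Starting from Under Repair, the probability is 0.5000.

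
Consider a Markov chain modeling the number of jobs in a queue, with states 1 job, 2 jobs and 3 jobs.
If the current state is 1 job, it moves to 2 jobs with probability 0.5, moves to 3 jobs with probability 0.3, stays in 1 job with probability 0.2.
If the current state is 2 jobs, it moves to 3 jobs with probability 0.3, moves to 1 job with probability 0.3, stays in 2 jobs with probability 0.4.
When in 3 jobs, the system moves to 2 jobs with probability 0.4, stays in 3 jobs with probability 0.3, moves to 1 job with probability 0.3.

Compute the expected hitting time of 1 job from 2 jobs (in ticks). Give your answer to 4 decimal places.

Let t(s) be the expected number of ticks to first reach 1 job from state s, with t(1 job) = 0. Conditioning on the first tick:
t(2 jobs) = 1 + 0.4·t(2 jobs) + 0.3·t(3 jobs)
t(3 jobs) = 1 + 0.4·t(2 jobs) + 0.3·t(3 jobs)
Solving: t(2 jobs) = 3.3333, t(3 jobs) = 3.3333.
Expected ticks from 2 jobs to 1 job: 3.3333.

3.3333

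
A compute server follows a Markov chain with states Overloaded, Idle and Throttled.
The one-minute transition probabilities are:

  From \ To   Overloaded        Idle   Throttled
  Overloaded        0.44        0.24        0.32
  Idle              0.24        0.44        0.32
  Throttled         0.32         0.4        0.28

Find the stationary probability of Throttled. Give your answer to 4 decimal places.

Let the stationary distribution be π with π = πP and π_1 + π_2 + π_3 = 1.
π_1 = 0.44·π_1 + 0.24·π_2 + 0.32·π_3
π_2 = 0.24·π_1 + 0.44·π_2 + 0.4·π_3
Solving with the normalization constraint gives π = (0.3308, 0.3615, 0.3077).
So the stationary probability of Throttled is 0.3077.

0.3077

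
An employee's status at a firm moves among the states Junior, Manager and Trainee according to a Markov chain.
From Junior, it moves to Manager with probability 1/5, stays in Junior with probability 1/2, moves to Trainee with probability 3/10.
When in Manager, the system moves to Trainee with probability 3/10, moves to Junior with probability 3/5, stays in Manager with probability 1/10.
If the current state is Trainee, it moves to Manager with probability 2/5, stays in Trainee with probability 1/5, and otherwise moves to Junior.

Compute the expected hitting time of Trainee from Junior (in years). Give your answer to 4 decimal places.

Let t(s) be the expected number of years to first reach Trainee from state s, with t(Trainee) = 0. Conditioning on the first year:
t(Junior) = 1 + 0.5·t(Junior) + 0.2·t(Manager)
t(Manager) = 1 + 0.6·t(Junior) + 0.1·t(Manager)
Solving: t(Junior) = 3.3333, t(Manager) = 3.3333.
Expected years from Junior to Trainee: 3.3333.

3.3333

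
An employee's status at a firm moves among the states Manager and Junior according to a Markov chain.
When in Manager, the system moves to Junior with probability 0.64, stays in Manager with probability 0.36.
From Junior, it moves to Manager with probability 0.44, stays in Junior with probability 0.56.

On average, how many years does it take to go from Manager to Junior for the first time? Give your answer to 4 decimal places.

Let t(s) be the expected number of years to first reach Junior from state s, with t(Junior) = 0. Conditioning on the first year:
t(Manager) = 1 + 0.36·t(Manager)
Solving: t(Manager) = 1.5625.
Expected years from Manager to Junior: 1.5625.

1.5625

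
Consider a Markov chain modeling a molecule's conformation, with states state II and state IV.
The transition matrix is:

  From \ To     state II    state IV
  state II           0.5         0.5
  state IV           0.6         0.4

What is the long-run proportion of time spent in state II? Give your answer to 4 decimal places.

Let the stationary distribution be π with π = πP and π_1 + π_2 = 1.
π_1 = 0.5·π_1 + 0.6·π_2
Solving with the normalization constraint gives π = (0.5455, 0.4545).
So the stationary probability of state II is 0.5455.

0.5455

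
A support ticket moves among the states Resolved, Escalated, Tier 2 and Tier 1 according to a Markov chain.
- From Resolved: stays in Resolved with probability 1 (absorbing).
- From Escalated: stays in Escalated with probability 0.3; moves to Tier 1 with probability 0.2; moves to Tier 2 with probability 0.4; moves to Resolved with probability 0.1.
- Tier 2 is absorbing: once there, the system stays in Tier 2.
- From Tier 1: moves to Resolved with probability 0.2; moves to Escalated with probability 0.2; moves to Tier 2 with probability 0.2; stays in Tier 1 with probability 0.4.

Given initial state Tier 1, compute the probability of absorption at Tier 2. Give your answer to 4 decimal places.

Let h(s) be the probability of absorption at Tier 2 starting from transient state s. Then h(Tier 2) = 1 and h(Resolved) = 0. By first-step analysis:
h(Escalated) = 0.1·0 + 0.3·h(Escalated) + 0.4·1 + 0.2·h(Tier 1)
h(Tier 1) = 0.2·0 + 0.2·h(Escalated) + 0.2·1 + 0.4·h(Tier 1)
Solving: h(Escalated) = 0.7368, h(Tier 1) = 0.5789.
Starting from Tier 1, the probability is 0.5789.

0.5789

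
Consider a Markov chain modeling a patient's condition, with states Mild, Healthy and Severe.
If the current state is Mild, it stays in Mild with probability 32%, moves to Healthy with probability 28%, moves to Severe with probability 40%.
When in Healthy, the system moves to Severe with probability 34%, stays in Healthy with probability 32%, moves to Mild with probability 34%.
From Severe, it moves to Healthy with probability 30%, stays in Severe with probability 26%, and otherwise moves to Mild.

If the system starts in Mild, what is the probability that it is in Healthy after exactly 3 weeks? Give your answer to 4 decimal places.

Propagate the distribution vector 3 weeks from Mild.
After 0 weeks: (1.0000, 0.0000, 0.0000)
After 1 week: (0.3200, 0.2800, 0.4000)
After 2 weeks: (0.3736, 0.2992, 0.3272)
After 3 weeks: (0.3652, 0.2985, 0.3362)
P(in Healthy after 3 weeks) = 0.2985

0.2985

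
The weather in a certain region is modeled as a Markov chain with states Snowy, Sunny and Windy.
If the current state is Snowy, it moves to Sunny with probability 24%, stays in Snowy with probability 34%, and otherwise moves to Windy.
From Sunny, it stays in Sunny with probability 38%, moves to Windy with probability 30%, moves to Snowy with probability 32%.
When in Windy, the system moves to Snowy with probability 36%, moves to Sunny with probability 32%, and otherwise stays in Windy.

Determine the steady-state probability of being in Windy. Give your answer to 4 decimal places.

Let the stationary distribution be π with π = πP and π_1 + π_2 + π_3 = 1.
π_1 = 0.34·π_1 + 0.32·π_2 + 0.36·π_3
π_2 = 0.24·π_1 + 0.38·π_2 + 0.32·π_3
Solving with the normalization constraint gives π = (0.3407, 0.3114, 0.3478).
So the stationary probability of Windy is 0.3478.

0.3478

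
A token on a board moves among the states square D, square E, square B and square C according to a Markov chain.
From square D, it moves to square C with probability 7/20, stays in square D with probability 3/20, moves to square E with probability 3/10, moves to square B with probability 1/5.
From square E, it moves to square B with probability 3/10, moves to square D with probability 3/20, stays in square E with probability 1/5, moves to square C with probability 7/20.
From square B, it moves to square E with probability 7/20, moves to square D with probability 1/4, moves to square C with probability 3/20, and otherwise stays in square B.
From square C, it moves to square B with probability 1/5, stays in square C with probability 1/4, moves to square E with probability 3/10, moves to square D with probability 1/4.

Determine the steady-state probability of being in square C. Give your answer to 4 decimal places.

Let the stationary distribution be π with π = πP and π_1 + π_2 + π_3 + π_4 = 1.
π_1 = 0.15·π_1 + 0.15·π_2 + 0.25·π_3 + 0.25·π_4
π_2 = 0.3·π_1 + 0.2·π_2 + 0.35·π_3 + 0.3·π_4
π_3 = 0.2·π_1 + 0.3·π_2 + 0.25·π_3 + 0.2·π_4
Solving with the normalization constraint gives π = (0.2015, 0.2837, 0.2404, 0.2745).
So the stationary probability of square C is 0.2745.

0.2745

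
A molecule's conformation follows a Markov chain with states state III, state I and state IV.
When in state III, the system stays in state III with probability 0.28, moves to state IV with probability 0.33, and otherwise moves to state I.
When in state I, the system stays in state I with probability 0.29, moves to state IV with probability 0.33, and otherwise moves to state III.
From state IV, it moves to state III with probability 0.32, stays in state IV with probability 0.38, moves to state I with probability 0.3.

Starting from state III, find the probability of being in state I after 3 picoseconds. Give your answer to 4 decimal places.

Propagate the distribution vector 3 picoseconds from state III.
After 0 picoseconds: (1.0000, 0.0000, 0.0000)
After 1 picosecond: (0.2800, 0.3900, 0.3300)
After 2 picoseconds: (0.3322, 0.3213, 0.3465)
After 3 picoseconds: (0.3260, 0.3267, 0.3473)
P(in state I after 3 picoseconds) = 0.3267

0.3267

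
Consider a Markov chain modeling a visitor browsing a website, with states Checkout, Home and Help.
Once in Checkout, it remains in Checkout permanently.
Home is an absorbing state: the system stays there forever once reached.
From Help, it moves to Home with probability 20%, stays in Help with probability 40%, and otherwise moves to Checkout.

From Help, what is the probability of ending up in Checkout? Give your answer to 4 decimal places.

0.6667

Let h(s) be the probability of absorption at Checkout starting from transient state s. Then h(Checkout) = 1 and h(Home) = 0. By first-step analysis:
h(Help) = 0.4·1 + 0.2·0 + 0.4·h(Help)
Solving: h(Help) = 0.6667.
Starting from Help, the probability is 0.6667.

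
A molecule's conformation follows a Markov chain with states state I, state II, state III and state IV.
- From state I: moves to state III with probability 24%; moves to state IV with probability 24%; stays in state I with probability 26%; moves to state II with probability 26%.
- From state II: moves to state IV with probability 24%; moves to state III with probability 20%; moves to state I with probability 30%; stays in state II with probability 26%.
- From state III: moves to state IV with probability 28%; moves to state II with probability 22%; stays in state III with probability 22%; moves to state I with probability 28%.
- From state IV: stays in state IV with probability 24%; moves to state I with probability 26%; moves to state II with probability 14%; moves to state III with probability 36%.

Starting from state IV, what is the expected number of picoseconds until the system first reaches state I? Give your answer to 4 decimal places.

3.6602

Let t(s) be the expected number of picoseconds to first reach state I from state s, with t(state I) = 0. Conditioning on the first picosecond:
t(state II) = 1 + 0.26·t(state II) + 0.2·t(state III) + 0.24·t(state IV)
t(state III) = 1 + 0.22·t(state II) + 0.22·t(state III) + 0.28·t(state IV)
t(state IV) = 1 + 0.14·t(state II) + 0.36·t(state III) + 0.24·t(state IV)
Solving: t(state II) = 3.5074, t(state III) = 3.5852, t(state IV) = 3.6602.
Expected picoseconds from state IV to state I: 3.6602.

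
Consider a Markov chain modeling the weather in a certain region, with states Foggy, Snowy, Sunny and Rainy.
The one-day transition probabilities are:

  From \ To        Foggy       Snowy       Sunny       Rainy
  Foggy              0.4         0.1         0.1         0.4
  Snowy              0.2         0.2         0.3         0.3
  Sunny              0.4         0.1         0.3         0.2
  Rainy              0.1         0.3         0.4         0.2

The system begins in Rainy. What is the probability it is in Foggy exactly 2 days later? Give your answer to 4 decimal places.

0.2800

Propagate the distribution vector 2 days from Rainy.
After 0 days: (0.0000, 0.0000, 0.0000, 1.0000)
After 1 day: (0.1000, 0.3000, 0.4000, 0.2000)
After 2 days: (0.2800, 0.1700, 0.3000, 0.2500)
P(in Foggy after 2 days) = 0.2800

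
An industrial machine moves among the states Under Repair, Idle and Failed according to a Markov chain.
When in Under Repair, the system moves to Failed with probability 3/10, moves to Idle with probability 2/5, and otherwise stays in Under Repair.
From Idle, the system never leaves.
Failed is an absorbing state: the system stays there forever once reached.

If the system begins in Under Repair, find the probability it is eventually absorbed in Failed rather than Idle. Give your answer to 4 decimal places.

Let h(s) be the probability of absorption at Failed starting from transient state s. Then h(Failed) = 1 and h(Idle) = 0. By first-step analysis:
h(Under Repair) = 0.3·h(Under Repair) + 0.4·0 + 0.3·1
Solving: h(Under Repair) = 0.4286.
Starting from Under Repair, the probability is 0.4286.

0.4286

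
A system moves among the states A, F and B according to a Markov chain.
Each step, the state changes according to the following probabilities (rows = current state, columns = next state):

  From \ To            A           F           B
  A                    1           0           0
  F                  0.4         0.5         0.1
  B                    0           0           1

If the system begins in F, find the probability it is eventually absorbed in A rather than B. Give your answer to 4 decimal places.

0.8000

Let h(s) be the probability of absorption at A starting from transient state s. Then h(A) = 1 and h(B) = 0. By first-step analysis:
h(F) = 0.4·1 + 0.5·h(F) + 0.1·0
Solving: h(F) = 0.8000.
Starting from F, the probability is 0.8000.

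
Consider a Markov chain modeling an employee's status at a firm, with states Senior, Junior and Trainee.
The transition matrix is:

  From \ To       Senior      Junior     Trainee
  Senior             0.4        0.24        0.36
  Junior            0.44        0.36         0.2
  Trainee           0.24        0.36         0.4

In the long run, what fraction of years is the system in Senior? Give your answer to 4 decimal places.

Let the stationary distribution be π with π = πP and π_1 + π_2 + π_3 = 1.
π_1 = 0.4·π_1 + 0.44·π_2 + 0.24·π_3
π_2 = 0.24·π_1 + 0.36·π_2 + 0.36·π_3
Solving with the normalization constraint gives π = (0.3611, 0.3167, 0.3222).
So the stationary probability of Senior is 0.3611.

0.3611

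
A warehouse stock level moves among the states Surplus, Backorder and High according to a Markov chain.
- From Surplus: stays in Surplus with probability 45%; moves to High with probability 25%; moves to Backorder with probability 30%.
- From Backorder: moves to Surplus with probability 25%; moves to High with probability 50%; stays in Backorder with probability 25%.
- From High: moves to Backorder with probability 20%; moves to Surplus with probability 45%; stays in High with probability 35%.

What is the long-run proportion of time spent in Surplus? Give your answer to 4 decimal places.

0.3995

Let the stationary distribution be π with π = πP and π_1 + π_2 + π_3 = 1.
π_1 = 0.45·π_1 + 0.25·π_2 + 0.45·π_3
π_2 = 0.3·π_1 + 0.25·π_2 + 0.2·π_3
Solving with the normalization constraint gives π = (0.3995, 0.2526, 0.3479).
So the stationary probability of Surplus is 0.3995.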